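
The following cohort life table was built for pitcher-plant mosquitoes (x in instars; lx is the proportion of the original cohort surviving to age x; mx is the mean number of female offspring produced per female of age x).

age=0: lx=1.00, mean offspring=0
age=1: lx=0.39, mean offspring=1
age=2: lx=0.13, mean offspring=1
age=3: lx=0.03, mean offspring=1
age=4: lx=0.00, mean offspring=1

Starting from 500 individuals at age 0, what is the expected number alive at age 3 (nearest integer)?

15

Expected survivors = N0 · l_3 = 500 × 0.03 = 15 → 15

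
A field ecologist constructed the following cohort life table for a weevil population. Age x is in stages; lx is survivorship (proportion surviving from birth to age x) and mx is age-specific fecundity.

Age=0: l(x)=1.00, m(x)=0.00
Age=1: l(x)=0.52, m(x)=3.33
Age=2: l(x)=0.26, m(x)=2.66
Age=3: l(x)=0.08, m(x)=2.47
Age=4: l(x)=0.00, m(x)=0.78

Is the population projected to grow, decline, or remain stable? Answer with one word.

R0 = Σ lx·mx = 0 + 1.7316 + 0.6916 + 0.1976 + 0 = 2.6208
R0 > 1, so the population is growing.

growing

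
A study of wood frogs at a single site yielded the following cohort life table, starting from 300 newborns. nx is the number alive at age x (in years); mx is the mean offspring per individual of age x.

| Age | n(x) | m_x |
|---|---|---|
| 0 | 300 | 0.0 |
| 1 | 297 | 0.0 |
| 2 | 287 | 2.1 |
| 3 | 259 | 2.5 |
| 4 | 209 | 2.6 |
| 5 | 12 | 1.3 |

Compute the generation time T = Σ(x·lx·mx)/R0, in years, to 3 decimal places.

lx = nx/n0 = nx/300: 1, 0.99, 0.95667…, 0.86333…, 0.69667…, 0.04
lx·mx: 0, 0, 2.009…, 2.158333…, 1.811333…, 0.052 → R0 = 6.030667…
x·lx·mx: 0, 0, 4.018…, 6.475…, 7.245333…, 0.26 → Σ = 17.998333…
T = 17.998333… / 6.030667… = 2.984468… → 2.984

2.984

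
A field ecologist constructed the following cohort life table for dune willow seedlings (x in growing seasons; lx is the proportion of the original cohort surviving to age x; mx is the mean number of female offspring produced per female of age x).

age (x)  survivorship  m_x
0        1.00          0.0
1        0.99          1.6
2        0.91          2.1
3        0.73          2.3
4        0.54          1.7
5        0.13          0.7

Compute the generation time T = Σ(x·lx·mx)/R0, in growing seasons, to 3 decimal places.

lx·mx: 0, 1.584, 1.911, 1.679, 0.918, 0.091 → R0 = 6.183
x·lx·mx: 0, 1.584, 3.822, 5.037, 3.672, 0.455 → Σ = 14.57
T = 14.57 / 6.183 = 2.356461… → 2.356

2.356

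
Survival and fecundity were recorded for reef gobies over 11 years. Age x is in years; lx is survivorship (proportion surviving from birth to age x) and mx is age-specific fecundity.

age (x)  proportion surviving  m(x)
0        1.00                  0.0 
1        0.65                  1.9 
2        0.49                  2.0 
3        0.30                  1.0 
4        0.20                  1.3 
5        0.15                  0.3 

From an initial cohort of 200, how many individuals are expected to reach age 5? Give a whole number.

Expected survivors = N0 · l_5 = 200 × 0.15 = 30 → 30

30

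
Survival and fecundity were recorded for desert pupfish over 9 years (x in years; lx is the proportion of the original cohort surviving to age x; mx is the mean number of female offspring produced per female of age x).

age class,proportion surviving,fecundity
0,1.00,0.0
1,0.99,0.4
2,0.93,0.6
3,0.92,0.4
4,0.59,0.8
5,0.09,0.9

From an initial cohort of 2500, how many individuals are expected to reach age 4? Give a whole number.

Expected survivors = N0 · l_4 = 2500 × 0.59 = 1475 → 1475

1475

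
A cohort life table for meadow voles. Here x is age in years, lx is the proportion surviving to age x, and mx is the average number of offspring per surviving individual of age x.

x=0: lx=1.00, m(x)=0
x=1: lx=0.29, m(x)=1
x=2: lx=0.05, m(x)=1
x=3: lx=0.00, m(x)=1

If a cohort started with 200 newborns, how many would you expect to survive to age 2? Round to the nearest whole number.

Expected survivors = N0 · l_2 = 200 × 0.05 = 10 → 10

10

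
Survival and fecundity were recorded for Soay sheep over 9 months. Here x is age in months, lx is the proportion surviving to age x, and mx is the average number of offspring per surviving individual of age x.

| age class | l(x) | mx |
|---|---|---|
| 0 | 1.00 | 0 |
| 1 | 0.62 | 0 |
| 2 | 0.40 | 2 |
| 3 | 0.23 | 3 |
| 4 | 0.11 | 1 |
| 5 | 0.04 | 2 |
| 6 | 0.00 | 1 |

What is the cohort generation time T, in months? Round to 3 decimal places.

lx·mx: 0, 0, 0.8, 0.69, 0.11, 0.08, 0 → R0 = 1.68
x·lx·mx: 0, 0, 1.6, 2.07, 0.44, 0.4, 0 → Σ = 4.51
T = 4.51 / 1.68 = 2.684524… → 2.685

2.685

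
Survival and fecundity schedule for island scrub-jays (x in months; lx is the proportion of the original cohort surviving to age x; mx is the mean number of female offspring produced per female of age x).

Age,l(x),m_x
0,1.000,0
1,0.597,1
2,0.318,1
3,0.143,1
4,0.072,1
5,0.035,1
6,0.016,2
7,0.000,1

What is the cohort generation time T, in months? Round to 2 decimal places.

lx·mx: 0, 0.597, 0.318, 0.143, 0.072, 0.035, 0.032, 0 → R0 = 1.197
x·lx·mx: 0, 0.597, 0.636, 0.429, 0.288, 0.175, 0.192, 0 → Σ = 2.317
T = 2.317 / 1.197 = 1.935673… → 1.94

1.94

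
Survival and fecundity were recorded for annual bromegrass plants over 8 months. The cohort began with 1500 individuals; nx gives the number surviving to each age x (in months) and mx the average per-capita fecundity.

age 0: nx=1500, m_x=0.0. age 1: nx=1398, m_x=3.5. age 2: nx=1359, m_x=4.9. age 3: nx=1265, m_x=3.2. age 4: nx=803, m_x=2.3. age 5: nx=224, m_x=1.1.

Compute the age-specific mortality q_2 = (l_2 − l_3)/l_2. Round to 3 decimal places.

lx = nx/n0 = nx/1500: 1, 0.932, 0.906, 0.84333…, 0.53533…, 0.14933…
q_2 = (l_2 − l_3) / l_2 = (0.906 − 0.843333…) / 0.906
     = 0.062667… / 0.906 = 0.069169… → 0.069

0.069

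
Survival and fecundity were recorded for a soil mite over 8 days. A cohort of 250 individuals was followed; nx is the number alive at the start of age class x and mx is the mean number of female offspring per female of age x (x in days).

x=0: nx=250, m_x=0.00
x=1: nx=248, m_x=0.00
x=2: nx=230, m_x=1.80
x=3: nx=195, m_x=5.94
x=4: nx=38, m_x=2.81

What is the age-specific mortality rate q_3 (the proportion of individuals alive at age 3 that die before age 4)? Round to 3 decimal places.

0.805

lx = nx/n0 = nx/250: 1, 0.992, 0.92, 0.78, 0.152
q_3 = (l_3 − l_4) / l_3 = (0.78 − 0.152) / 0.78
     = 0.628 / 0.78 = 0.805128… → 0.805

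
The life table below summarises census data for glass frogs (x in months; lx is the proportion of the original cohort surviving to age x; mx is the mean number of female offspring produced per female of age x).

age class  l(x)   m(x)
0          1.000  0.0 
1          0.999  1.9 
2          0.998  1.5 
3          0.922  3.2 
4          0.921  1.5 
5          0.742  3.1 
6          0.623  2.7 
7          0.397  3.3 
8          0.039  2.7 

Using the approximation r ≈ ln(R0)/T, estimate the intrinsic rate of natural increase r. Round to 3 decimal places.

0.664

R0 = Σ lx·mx = 0 + 1.8981 + 1.497 + 2.9504 + 1.3815 + 2.3002 + 1.6821 + 1.3101 + 0.1053 = 13.1247
Σ x·lx·mx = 50.876; T = 50.876/13.1247 = 3.87636…
r ≈ ln(R0)/T = ln(13.1247)/3.87636… = 0.66415… → 0.664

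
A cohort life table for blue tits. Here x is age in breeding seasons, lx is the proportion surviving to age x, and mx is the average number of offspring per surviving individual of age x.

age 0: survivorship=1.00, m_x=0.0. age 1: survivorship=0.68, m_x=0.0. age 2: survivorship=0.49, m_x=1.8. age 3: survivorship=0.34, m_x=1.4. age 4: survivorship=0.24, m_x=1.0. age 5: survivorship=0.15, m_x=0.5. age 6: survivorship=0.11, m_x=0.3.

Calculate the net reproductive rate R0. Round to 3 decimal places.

1.706

lx·mx by age: 0, 0, 0.882, 0.476, 0.24, 0.075, 0.033
R0 = Σ lx·mx = 1.706 → 1.706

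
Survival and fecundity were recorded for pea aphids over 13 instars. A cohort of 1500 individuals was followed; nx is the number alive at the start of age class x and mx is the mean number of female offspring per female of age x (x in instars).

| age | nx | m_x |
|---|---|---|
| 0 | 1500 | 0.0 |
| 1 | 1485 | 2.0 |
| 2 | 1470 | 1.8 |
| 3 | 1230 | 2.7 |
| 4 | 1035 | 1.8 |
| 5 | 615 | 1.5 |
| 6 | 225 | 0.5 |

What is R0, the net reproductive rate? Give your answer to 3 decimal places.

lx = nx/n0 = nx/1500: 1, 0.99, 0.98, 0.82, 0.69, 0.41, 0.15
lx·mx by age: 0, 1.98, 1.764, 2.214, 1.242, 0.615, 0.075
R0 = Σ lx·mx = 7.89 → 7.890

7.890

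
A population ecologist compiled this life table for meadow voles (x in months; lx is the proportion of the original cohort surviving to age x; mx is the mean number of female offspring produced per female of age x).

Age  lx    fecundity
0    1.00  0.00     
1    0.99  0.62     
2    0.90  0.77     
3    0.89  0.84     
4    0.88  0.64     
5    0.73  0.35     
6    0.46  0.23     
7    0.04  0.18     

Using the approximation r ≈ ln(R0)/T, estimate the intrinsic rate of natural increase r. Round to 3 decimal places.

0.386

R0 = Σ lx·mx = 0 + 0.6138 + 0.693 + 0.7476 + 0.5632 + 0.2555 + 0.1058 + 0.0072 = 2.9861
Σ x·lx·mx = 8.4581; T = 8.4581/2.9861 = 2.83249…
r ≈ ln(R0)/T = ln(2.9861)/2.83249… = 0.38622… → 0.386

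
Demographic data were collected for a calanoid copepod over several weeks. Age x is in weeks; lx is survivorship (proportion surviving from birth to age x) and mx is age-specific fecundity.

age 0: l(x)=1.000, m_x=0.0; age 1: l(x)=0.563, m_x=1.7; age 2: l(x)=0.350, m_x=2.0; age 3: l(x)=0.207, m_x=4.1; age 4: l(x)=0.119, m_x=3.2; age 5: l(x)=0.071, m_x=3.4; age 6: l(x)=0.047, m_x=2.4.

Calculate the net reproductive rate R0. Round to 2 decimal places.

3.24

lx·mx by age: 0, 0.9571, 0.7, 0.8487, 0.3808, 0.2414, 0.1128
R0 = Σ lx·mx = 3.2408 → 3.24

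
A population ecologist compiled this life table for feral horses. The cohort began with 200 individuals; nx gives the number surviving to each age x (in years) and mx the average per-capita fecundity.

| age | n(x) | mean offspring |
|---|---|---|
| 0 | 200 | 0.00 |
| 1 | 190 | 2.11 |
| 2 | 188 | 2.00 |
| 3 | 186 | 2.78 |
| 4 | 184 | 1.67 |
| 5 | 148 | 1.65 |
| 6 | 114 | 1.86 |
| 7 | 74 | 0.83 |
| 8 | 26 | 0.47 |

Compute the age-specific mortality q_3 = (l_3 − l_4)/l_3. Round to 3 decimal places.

lx = nx/n0 = nx/200: 1, 0.95, 0.94, 0.93, 0.92, 0.74, 0.57, 0.37, 0.13
q_3 = (l_3 − l_4) / l_3 = (0.93 − 0.92) / 0.93
     = 0.01 / 0.93 = 0.010753… → 0.011

0.011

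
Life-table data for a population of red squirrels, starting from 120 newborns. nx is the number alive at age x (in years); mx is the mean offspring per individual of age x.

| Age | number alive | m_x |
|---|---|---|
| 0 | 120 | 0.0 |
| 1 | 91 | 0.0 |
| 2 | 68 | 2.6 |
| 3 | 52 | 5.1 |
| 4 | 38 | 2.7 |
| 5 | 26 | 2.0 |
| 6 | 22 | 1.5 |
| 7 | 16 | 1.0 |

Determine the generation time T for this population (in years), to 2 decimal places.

lx = nx/n0 = nx/120: 1, 0.75833…, 0.56667…, 0.43333…, 0.31667…, 0.21667…, 0.18333…, 0.13333…
lx·mx: 0, 0, 1.473333…, 2.21…, 0.855…, 0.433333…, 0.275…, 0.133333… → R0 = 5.38…
x·lx·mx: 0, 0, 2.946667…, 6.63…, 3.42…, 2.166667…, 1.65…, 0.933333… → Σ = 17.746667…
T = 17.746667… / 5.38… = 3.298637… → 3.30

3.30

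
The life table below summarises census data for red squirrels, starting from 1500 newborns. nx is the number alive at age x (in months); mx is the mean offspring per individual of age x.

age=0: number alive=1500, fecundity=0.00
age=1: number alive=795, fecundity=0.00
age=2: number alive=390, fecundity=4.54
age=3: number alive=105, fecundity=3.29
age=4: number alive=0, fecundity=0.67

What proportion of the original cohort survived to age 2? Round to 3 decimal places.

0.260

l_2 = n_2/n_0 = 390/1500 = 0.26 → 0.260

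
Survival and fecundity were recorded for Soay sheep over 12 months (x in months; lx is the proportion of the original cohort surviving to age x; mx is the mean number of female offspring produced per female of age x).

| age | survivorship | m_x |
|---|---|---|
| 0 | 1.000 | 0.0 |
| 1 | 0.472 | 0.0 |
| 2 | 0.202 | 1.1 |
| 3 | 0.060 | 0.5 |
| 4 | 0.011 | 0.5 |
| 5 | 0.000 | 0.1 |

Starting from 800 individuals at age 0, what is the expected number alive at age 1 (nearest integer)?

Expected survivors = N0 · l_1 = 800 × 0.472 = 377.6 → 378

378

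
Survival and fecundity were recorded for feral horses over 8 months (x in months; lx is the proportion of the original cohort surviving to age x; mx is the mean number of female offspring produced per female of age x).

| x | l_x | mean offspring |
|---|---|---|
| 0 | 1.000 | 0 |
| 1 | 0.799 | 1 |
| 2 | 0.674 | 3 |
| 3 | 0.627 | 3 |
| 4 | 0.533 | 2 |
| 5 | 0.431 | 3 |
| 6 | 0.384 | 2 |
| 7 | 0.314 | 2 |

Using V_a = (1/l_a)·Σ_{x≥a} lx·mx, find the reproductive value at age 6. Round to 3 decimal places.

3.635

lx·mx for x ≥ 6: 0.768, 0.628 → sum = 1.396
V_6 = 1.396 / l_6 = 1.396 / 0.384 = 3.635417… → 3.635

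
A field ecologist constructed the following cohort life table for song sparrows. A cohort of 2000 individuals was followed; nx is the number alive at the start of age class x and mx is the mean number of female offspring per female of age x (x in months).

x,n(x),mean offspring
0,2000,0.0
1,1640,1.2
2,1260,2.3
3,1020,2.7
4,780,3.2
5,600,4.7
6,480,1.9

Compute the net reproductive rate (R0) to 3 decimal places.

lx = nx/n0 = nx/2000: 1, 0.82, 0.63, 0.51, 0.39, 0.3, 0.24
lx·mx by age: 0, 0.984, 1.449, 1.377, 1.248, 1.41, 0.456
R0 = Σ lx·mx = 6.924 → 6.924

6.924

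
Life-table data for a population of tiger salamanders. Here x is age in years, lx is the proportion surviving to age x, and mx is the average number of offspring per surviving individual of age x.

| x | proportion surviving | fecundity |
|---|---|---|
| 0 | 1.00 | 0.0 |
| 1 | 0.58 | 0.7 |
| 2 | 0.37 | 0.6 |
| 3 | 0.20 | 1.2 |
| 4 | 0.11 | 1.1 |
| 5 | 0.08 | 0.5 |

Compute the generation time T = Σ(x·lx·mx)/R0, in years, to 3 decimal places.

2.190

lx·mx: 0, 0.406, 0.222, 0.24, 0.121, 0.04 → R0 = 1.029
x·lx·mx: 0, 0.406, 0.444, 0.72, 0.484, 0.2 → Σ = 2.254
T = 2.254 / 1.029 = 2.190476… → 2.190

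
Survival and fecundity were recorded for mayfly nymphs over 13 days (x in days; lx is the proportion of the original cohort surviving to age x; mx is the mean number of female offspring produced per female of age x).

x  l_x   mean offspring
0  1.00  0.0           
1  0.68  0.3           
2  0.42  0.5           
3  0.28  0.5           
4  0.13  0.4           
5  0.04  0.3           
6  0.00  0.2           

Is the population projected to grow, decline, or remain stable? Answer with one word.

R0 = Σ lx·mx = 0 + 0.204 + 0.21 + 0.14 + 0.052 + 0.012 + 0 = 0.618
R0 < 1, so the population is declining.

declining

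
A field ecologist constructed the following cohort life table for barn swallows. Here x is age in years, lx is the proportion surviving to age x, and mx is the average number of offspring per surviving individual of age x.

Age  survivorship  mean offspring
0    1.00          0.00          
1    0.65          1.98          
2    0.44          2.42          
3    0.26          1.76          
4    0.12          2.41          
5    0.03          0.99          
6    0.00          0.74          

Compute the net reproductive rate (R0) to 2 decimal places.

3.13

lx·mx by age: 0, 1.287, 1.0648, 0.4576, 0.2892, 0.0297, 0
R0 = Σ lx·mx = 3.1283 → 3.13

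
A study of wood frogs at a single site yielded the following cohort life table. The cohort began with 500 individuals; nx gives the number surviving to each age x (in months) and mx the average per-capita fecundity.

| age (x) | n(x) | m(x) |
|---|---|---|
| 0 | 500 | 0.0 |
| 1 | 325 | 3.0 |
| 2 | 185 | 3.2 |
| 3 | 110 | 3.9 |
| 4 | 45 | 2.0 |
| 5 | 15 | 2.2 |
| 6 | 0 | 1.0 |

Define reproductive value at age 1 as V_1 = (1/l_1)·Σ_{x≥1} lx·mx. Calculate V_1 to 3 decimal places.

6.520

lx = nx/n0 = nx/500: 1, 0.65, 0.37, 0.22, 0.09, 0.03, 0
lx·mx for x ≥ 1: 1.95, 1.184, 0.858, 0.18, 0.066, 0 → sum = 4.238
V_1 = 4.238 / l_1 = 4.238 / 0.65 = 6.52 → 6.520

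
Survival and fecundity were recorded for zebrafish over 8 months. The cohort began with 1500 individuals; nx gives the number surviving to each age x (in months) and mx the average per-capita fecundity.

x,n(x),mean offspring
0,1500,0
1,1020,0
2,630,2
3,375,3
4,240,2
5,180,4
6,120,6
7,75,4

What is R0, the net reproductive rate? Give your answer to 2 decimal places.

3.07

lx = nx/n0 = nx/1500: 1, 0.68, 0.42, 0.25, 0.16, 0.12, 0.08, 0.05
lx·mx by age: 0, 0, 0.84, 0.75, 0.32, 0.48, 0.48, 0.2
R0 = Σ lx·mx = 3.07 → 3.07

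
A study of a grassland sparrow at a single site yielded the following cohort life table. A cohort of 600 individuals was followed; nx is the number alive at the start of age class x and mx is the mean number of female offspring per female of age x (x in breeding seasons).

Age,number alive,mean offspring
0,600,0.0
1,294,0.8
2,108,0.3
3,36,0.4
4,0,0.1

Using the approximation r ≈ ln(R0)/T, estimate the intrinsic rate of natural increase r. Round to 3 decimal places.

lx = nx/n0 = nx/600: 1, 0.49, 0.18, 0.06, 0
R0 = Σ lx·mx = 0 + 0.392 + 0.054 + 0.024 + 0 = 0.47
Σ x·lx·mx = 0.572; T = 0.572/0.47 = 1.21702…
r ≈ ln(R0)/T = ln(0.47)/1.21702… = -0.62039… → -0.620

-0.620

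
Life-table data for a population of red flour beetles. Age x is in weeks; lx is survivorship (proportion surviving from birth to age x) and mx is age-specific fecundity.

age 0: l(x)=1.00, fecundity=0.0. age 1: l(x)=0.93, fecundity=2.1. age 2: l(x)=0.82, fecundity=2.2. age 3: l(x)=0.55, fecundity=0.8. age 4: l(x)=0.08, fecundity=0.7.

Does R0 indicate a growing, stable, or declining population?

R0 = Σ lx·mx = 0 + 1.953 + 1.804 + 0.44 + 0.056 = 4.253
R0 > 1, so the population is growing.

growing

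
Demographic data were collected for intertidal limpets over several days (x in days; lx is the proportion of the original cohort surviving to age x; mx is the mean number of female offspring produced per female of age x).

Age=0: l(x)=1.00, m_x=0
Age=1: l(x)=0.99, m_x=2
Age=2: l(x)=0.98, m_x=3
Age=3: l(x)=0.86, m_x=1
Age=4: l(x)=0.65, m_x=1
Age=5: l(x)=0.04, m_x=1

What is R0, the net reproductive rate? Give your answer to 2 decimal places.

6.47

lx·mx by age: 0, 1.98, 2.94, 0.86, 0.65, 0.04
R0 = Σ lx·mx = 6.47 → 6.47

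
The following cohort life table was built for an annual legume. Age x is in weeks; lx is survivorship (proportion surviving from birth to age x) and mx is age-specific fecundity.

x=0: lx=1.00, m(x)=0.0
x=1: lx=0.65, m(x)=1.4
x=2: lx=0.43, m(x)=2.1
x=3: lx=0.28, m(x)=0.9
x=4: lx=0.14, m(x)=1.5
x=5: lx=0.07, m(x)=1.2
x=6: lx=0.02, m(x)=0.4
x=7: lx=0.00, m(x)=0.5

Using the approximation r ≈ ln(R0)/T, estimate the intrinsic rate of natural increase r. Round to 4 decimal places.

0.4267

R0 = Σ lx·mx = 0 + 0.91 + 0.903 + 0.252 + 0.21 + 0.084 + 0.008 + 0 = 2.367
Σ x·lx·mx = 4.78; T = 4.78/2.367 = 2.01943…
r ≈ ln(R0)/T = ln(2.367)/2.01943… = 0.426666… → 0.4267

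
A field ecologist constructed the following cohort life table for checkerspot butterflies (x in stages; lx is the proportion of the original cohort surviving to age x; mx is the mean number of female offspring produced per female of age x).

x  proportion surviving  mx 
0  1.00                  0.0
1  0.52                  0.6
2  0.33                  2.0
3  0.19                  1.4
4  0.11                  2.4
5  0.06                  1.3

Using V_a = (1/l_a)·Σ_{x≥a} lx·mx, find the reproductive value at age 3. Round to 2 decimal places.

lx·mx for x ≥ 3: 0.266, 0.264, 0.078 → sum = 0.608
V_3 = 0.608 / l_3 = 0.608 / 0.19 = 3.2 → 3.20

3.20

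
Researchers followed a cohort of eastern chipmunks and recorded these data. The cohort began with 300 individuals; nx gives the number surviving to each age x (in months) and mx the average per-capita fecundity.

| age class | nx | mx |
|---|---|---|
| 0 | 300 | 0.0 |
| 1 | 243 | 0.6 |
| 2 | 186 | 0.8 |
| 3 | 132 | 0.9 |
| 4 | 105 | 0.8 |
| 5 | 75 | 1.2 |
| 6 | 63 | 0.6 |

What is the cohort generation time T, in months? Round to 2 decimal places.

lx = nx/n0 = nx/300: 1, 0.81, 0.62, 0.44, 0.35, 0.25, 0.21
lx·mx: 0, 0.486, 0.496, 0.396, 0.28, 0.3, 0.126 → R0 = 2.084
x·lx·mx: 0, 0.486, 0.992, 1.188, 1.12, 1.5, 0.756 → Σ = 6.042
T = 6.042 / 2.084 = 2.899232… → 2.90

2.90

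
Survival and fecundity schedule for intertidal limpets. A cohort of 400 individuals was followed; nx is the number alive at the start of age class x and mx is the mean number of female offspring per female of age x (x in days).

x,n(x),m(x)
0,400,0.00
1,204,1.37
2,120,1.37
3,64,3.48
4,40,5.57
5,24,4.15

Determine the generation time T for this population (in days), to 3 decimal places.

2.695

lx = nx/n0 = nx/400: 1, 0.51, 0.3, 0.16, 0.1, 0.06
lx·mx: 0, 0.6987, 0.411, 0.5568, 0.557, 0.249 → R0 = 2.4725
x·lx·mx: 0, 0.6987, 0.822, 1.6704, 2.228, 1.245 → Σ = 6.6641
T = 6.6641 / 2.4725 = 2.695288… → 2.695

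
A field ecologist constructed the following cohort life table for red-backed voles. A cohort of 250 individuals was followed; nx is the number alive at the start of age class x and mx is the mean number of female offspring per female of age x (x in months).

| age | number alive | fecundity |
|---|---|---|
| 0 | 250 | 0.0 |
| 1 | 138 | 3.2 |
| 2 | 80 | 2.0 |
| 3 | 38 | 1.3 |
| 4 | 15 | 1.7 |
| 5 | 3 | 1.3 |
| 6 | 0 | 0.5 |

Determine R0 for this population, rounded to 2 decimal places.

2.72

lx = nx/n0 = nx/250: 1, 0.552, 0.32, 0.152, 0.06, 0.012, 0
lx·mx by age: 0, 1.7664, 0.64, 0.1976, 0.102, 0.0156, 0
R0 = Σ lx·mx = 2.7216 → 2.72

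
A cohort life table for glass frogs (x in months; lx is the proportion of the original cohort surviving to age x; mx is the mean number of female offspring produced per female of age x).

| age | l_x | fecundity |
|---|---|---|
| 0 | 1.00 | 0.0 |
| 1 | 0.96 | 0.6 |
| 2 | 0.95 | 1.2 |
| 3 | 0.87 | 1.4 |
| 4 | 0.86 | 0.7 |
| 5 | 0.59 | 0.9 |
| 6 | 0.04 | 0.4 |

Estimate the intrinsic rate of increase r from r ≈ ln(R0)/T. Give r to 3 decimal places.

0.492

R0 = Σ lx·mx = 0 + 0.576 + 1.14 + 1.218 + 0.602 + 0.531 + 0.016 = 4.083
Σ x·lx·mx = 11.669; T = 11.669/4.083 = 2.85795…
r ≈ ln(R0)/T = ln(4.083)/2.85795… = 0.49225… → 0.492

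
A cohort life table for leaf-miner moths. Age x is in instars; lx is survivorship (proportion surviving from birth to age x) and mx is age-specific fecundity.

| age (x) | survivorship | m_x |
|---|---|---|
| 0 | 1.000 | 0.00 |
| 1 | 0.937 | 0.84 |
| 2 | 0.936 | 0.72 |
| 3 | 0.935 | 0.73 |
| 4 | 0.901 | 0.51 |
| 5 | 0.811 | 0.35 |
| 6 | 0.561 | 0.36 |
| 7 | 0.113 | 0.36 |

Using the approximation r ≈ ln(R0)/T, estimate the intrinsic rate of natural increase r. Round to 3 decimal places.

R0 = Σ lx·mx = 0 + 0.78708 + 0.67392 + 0.68255 + 0.45951 + 0.28385 + 0.20196 + 0.04068 = 3.12955
Σ x·lx·mx = 8.93638; T = 8.93638/3.12955 = 2.85548…
r ≈ ln(R0)/T = ln(3.12955)/2.85548… = 0.39954… → 0.400

0.400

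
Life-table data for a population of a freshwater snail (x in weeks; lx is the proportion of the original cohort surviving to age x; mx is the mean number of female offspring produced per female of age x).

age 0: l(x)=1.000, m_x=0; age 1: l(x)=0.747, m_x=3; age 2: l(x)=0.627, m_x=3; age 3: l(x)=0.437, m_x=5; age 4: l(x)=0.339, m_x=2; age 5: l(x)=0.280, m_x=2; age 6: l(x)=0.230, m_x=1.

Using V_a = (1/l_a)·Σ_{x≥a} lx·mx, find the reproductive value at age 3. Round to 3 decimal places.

lx·mx for x ≥ 3: 2.185, 0.678, 0.56, 0.23 → sum = 3.653
V_3 = 3.653 / l_3 = 3.653 / 0.437 = 8.359268… → 8.359

8.359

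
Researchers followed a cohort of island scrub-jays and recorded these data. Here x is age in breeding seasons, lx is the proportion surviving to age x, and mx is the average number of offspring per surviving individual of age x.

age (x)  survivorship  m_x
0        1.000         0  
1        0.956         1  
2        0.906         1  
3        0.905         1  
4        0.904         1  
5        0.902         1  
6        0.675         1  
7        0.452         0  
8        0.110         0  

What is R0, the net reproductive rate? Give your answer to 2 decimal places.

5.25

lx·mx by age: 0, 0.956, 0.906, 0.905, 0.904, 0.902, 0.675, 0, 0
R0 = Σ lx·mx = 5.248 → 5.25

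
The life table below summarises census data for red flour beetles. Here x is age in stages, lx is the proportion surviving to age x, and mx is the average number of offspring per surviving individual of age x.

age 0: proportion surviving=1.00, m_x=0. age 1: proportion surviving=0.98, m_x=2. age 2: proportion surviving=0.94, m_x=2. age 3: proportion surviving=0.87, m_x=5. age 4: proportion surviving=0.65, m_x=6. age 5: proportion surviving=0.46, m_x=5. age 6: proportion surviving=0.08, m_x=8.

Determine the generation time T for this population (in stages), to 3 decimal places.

3.307

lx·mx: 0, 1.96, 1.88, 4.35, 3.9, 2.3, 0.64 → R0 = 15.03
x·lx·mx: 0, 1.96, 3.76, 13.05, 15.6, 11.5, 3.84 → Σ = 49.71
T = 49.71 / 15.03 = 3.307385… → 3.307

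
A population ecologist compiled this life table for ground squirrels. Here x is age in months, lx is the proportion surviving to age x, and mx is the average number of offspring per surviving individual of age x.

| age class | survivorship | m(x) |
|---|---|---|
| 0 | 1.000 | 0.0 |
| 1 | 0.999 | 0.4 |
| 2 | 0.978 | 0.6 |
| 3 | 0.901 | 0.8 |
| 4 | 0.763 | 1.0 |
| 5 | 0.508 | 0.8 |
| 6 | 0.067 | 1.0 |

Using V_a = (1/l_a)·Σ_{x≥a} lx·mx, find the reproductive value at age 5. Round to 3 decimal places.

0.932

lx·mx for x ≥ 5: 0.4064, 0.067 → sum = 0.4734
V_5 = 0.4734 / l_5 = 0.4734 / 0.508 = 0.93189… → 0.932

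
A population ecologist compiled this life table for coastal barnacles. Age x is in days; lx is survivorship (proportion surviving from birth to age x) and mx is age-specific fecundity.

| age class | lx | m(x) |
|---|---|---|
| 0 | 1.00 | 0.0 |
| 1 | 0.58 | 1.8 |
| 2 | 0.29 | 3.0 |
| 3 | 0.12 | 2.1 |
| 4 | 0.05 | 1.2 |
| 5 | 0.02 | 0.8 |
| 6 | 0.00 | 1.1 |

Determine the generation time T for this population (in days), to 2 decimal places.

lx·mx: 0, 1.044, 0.87, 0.252, 0.06, 0.016, 0 → R0 = 2.242
x·lx·mx: 0, 1.044, 1.74, 0.756, 0.24, 0.08, 0 → Σ = 3.86
T = 3.86 / 2.242 = 1.721677… → 1.72

1.72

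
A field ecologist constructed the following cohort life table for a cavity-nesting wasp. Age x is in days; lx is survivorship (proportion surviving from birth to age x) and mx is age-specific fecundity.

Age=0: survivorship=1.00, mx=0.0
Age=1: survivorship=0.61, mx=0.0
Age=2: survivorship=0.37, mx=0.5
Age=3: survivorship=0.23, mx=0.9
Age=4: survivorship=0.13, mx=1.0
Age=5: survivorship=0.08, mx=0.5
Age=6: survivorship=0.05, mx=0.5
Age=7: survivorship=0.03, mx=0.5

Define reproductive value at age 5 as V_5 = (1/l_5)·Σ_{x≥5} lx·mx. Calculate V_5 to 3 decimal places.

1.000

lx·mx for x ≥ 5: 0.04, 0.025, 0.015 → sum = 0.08
V_5 = 0.08 / l_5 = 0.08 / 0.08 = 1 → 1.000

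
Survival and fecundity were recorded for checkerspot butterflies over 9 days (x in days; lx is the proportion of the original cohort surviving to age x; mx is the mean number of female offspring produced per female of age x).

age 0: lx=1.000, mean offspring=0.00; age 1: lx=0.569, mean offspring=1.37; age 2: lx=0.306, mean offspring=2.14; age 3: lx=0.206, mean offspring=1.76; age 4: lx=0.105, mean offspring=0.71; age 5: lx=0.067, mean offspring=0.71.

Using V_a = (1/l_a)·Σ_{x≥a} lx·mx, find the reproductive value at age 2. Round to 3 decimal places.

3.724

lx·mx for x ≥ 2: 0.65484, 0.36256, 0.07455, 0.04757 → sum = 1.13952
V_2 = 1.13952 / l_2 = 1.13952 / 0.306 = 3.723922… → 3.724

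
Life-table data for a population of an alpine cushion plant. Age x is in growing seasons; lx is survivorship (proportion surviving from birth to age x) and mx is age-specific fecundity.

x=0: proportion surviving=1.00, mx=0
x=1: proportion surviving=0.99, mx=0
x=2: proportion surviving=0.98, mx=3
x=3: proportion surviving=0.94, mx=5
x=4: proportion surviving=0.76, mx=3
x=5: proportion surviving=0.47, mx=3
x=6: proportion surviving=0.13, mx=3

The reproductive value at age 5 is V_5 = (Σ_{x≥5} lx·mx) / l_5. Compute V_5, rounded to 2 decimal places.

lx·mx for x ≥ 5: 1.41, 0.39 → sum = 1.8
V_5 = 1.8 / l_5 = 1.8 / 0.47 = 3.829787… → 3.83

3.83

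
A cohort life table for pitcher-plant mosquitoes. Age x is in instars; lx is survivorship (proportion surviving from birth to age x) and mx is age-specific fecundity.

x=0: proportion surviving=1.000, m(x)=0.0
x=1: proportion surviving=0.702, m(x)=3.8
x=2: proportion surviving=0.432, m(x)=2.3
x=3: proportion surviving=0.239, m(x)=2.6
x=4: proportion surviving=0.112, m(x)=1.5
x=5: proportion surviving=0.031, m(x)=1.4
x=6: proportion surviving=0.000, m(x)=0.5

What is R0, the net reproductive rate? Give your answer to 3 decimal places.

4.494

lx·mx by age: 0, 2.6676, 0.9936, 0.6214, 0.168, 0.0434, 0
R0 = Σ lx·mx = 4.494 → 4.494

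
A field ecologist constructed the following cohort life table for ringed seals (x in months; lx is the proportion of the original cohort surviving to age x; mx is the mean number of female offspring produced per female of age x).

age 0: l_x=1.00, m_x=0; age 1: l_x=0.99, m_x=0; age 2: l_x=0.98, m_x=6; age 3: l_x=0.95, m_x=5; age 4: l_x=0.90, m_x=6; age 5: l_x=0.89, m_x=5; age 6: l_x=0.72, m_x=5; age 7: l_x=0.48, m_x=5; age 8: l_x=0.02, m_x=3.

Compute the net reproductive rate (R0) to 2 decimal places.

26.54

lx·mx by age: 0, 0, 5.88, 4.75, 5.4, 4.45, 3.6, 2.4, 0.06
R0 = Σ lx·mx = 26.54 → 26.54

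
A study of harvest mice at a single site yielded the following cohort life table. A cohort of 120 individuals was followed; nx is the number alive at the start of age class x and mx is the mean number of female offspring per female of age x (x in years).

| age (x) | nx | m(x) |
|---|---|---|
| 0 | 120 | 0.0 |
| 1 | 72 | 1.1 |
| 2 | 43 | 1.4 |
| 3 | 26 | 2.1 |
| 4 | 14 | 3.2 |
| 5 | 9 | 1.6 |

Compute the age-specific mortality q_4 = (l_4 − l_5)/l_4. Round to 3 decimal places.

lx = nx/n0 = nx/120: 1, 0.6, 0.35833…, 0.21667…, 0.11667…, 0.075
q_4 = (l_4 − l_5) / l_4 = (0.116667… − 0.075) / 0.116667…
     = 0.041667… / 0.116667… = 0.357143… → 0.357

0.357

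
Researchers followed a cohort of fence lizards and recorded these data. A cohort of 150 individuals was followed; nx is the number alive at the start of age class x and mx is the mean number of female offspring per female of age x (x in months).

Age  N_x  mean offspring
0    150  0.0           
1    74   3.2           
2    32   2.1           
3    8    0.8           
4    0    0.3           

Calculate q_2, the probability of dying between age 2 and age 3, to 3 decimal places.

lx = nx/n0 = nx/150: 1, 0.49333…, 0.21333…, 0.05333…, 0
q_2 = (l_2 − l_3) / l_2 = (0.213333… − 0.053333…) / 0.213333…
     = 0.16… / 0.213333… = 0.75… → 0.750

0.750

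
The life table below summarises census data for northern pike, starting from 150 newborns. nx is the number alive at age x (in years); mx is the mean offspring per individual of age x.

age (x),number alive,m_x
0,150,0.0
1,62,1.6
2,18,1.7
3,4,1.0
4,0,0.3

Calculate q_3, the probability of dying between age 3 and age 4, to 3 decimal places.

lx = nx/n0 = nx/150: 1, 0.41333…, 0.12, 0.02667…, 0
q_3 = (l_3 − l_4) / l_3 = (0.026667… − 0) / 0.026667…
     = 0.026667… / 0.026667… = 1 → 1.000

1.000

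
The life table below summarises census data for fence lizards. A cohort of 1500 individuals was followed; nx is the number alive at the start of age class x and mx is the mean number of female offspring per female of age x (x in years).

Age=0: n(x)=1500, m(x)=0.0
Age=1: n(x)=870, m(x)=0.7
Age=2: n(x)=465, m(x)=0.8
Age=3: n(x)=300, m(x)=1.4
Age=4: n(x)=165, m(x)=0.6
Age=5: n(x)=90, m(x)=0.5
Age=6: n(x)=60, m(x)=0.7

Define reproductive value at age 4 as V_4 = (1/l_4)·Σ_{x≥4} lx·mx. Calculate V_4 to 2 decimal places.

lx = nx/n0 = nx/1500: 1, 0.58, 0.31, 0.2, 0.11, 0.06, 0.04
lx·mx for x ≥ 4: 0.066, 0.03, 0.028 → sum = 0.124
V_4 = 0.124 / l_4 = 0.124 / 0.11 = 1.127273… → 1.13

1.13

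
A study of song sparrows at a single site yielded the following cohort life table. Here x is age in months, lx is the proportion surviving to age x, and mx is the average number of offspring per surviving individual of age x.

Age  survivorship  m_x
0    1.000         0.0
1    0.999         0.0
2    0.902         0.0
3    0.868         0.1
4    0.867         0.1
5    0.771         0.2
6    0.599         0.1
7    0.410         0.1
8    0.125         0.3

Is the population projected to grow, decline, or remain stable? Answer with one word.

R0 = Σ lx·mx = 0 + 0 + 0 + 0.0868 + 0.0867 + 0.1542 + 0.0599 + 0.041 + 0.0375 = 0.4661
R0 < 1, so the population is declining.

declining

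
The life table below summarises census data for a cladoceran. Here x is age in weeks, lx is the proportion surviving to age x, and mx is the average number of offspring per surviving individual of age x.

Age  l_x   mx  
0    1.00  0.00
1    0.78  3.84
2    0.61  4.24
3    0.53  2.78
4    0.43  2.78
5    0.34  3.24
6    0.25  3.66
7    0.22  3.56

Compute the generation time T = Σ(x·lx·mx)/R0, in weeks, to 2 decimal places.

lx·mx: 0, 2.9952, 2.5864, 1.4734, 1.1954, 1.1016, 0.915, 0.7832 → R0 = 11.0502
x·lx·mx: 0, 2.9952, 5.1728, 4.4202, 4.7816, 5.508, 5.49, 5.4824 → Σ = 33.8502
T = 33.8502 / 11.0502 = 3.063311… → 3.06

3.06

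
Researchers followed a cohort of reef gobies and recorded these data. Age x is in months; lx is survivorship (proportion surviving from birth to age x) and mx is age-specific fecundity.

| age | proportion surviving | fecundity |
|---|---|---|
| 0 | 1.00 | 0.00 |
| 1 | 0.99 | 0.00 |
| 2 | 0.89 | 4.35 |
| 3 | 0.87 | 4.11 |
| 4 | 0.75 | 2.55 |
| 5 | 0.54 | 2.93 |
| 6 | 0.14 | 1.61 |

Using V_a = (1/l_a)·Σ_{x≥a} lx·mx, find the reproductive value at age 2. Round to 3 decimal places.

lx·mx for x ≥ 2: 3.8715, 3.5757, 1.9125, 1.5822, 0.2254 → sum = 11.1673
V_2 = 11.1673 / l_2 = 11.1673 / 0.89 = 12.547528… → 12.548

12.548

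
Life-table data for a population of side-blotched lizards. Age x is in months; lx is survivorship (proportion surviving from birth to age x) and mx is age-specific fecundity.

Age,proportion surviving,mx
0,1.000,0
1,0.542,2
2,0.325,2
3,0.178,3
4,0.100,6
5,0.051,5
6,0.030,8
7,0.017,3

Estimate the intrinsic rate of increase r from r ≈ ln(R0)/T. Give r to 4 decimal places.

0.4432

R0 = Σ lx·mx = 0 + 1.084 + 0.65 + 0.534 + 0.6 + 0.255 + 0.24 + 0.051 = 3.414
Σ x·lx·mx = 9.458; T = 9.458/3.414 = 2.77036…
r ≈ ln(R0)/T = ln(3.414)/2.77036… = 0.443222… → 0.4432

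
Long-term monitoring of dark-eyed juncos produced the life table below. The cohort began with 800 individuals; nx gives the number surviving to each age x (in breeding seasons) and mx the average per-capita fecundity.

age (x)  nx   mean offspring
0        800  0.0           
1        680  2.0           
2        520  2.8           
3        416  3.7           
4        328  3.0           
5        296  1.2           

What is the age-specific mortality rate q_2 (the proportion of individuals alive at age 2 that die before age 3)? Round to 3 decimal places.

lx = nx/n0 = nx/800: 1, 0.85, 0.65, 0.52, 0.41, 0.37
q_2 = (l_2 − l_3) / l_2 = (0.65 − 0.52) / 0.65
     = 0.13 / 0.65 = 0.2 → 0.200

0.200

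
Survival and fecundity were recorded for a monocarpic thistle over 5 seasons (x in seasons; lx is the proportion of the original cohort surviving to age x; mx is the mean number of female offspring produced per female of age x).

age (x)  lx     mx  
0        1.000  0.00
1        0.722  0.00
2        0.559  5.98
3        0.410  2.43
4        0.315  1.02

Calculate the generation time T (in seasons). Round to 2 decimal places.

lx·mx: 0, 0, 3.34282, 0.9963, 0.3213 → R0 = 4.66042
x·lx·mx: 0, 0, 6.68564, 2.9889, 1.2852 → Σ = 10.95974
T = 10.95974 / 4.66042 = 2.351664… → 2.35

2.35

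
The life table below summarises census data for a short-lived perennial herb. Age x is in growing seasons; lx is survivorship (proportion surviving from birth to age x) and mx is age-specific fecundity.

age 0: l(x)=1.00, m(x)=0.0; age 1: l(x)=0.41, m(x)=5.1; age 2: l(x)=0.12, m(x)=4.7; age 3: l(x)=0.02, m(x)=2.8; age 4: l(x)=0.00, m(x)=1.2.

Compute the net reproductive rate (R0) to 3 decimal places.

lx·mx by age: 0, 2.091, 0.564, 0.056, 0
R0 = Σ lx·mx = 2.711 → 2.711

2.711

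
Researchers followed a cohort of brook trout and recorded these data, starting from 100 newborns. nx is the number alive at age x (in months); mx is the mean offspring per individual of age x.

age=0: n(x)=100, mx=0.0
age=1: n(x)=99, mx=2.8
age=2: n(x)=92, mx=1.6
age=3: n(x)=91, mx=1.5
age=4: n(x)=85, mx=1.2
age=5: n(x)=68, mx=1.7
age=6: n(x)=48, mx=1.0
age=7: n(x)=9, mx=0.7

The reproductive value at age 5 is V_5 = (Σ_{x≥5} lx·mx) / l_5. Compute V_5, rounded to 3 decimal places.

lx = nx/n0 = nx/100: 1, 0.99, 0.92, 0.91, 0.85, 0.68, 0.48, 0.09
lx·mx for x ≥ 5: 1.156, 0.48, 0.063 → sum = 1.699
V_5 = 1.699 / l_5 = 1.699 / 0.68 = 2.498529… → 2.499

2.499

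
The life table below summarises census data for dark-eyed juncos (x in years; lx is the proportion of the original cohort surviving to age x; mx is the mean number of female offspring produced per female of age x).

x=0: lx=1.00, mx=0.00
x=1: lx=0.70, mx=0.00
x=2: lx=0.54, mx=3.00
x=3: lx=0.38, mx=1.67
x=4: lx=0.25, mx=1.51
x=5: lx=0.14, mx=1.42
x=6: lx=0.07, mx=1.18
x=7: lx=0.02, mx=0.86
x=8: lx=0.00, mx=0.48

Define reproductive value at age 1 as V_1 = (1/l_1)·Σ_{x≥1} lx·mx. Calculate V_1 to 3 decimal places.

lx·mx for x ≥ 1: 0, 1.62, 0.6346, 0.3775, 0.1988, 0.0826, 0.0172, 0 → sum = 2.9307
V_1 = 2.9307 / l_1 = 2.9307 / 0.7 = 4.186714… → 4.187

4.187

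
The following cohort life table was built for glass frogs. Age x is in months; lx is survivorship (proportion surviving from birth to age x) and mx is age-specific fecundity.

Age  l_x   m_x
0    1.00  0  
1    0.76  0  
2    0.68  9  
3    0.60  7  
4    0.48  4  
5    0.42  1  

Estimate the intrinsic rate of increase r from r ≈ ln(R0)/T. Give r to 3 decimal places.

0.928

R0 = Σ lx·mx = 0 + 0 + 6.12 + 4.2 + 1.92 + 0.42 = 12.66
Σ x·lx·mx = 34.62; T = 34.62/12.66 = 2.7346…
r ≈ ln(R0)/T = ln(12.66)/2.7346… = 0.92827… → 0.928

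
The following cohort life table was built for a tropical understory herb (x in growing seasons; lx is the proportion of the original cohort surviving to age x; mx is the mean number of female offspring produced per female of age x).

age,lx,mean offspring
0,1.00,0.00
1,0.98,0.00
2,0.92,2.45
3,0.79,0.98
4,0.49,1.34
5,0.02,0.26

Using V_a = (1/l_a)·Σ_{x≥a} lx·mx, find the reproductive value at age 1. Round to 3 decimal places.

3.765

lx·mx for x ≥ 1: 0, 2.254, 0.7742, 0.6566, 0.0052 → sum = 3.69
V_1 = 3.69 / l_1 = 3.69 / 0.98 = 3.765306… → 3.765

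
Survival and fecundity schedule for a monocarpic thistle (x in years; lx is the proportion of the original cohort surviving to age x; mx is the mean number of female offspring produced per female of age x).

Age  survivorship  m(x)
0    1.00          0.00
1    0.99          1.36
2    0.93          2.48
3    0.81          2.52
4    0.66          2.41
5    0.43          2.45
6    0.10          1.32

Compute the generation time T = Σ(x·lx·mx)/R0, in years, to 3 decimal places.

2.893

lx·mx: 0, 1.3464, 2.3064, 2.0412, 1.5906, 1.0535, 0.132 → R0 = 8.4701
x·lx·mx: 0, 1.3464, 4.6128, 6.1236, 6.3624, 5.2675, 0.792 → Σ = 24.5047
T = 24.5047 / 8.4701 = 2.893083… → 2.893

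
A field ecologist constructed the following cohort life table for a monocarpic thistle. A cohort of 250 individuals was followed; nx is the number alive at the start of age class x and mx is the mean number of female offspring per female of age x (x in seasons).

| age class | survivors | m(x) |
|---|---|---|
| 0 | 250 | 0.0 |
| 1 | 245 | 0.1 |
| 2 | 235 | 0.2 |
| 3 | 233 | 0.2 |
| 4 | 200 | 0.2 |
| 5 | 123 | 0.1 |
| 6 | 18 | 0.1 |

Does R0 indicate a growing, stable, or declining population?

declining

lx = nx/n0 = nx/250: 1, 0.98, 0.94, 0.932, 0.8, 0.492, 0.072
R0 = Σ lx·mx = 0 + 0.098 + 0.188 + 0.1864 + 0.16 + 0.0492 + 0.0072 = 0.6888
R0 < 1, so the population is declining.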